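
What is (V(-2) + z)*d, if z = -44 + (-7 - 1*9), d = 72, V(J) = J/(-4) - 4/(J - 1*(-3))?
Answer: -4572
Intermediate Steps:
V(J) = -4/(3 + J) - J/4 (V(J) = J*(-¼) - 4/(J + 3) = -J/4 - 4/(3 + J) = -4/(3 + J) - J/4)
z = -60 (z = -44 + (-7 - 9) = -44 - 16 = -60)
(V(-2) + z)*d = ((-16 - 1*(-2)² - 3*(-2))/(4*(3 - 2)) - 60)*72 = ((¼)*(-16 - 1*4 + 6)/1 - 60)*72 = ((¼)*1*(-16 - 4 + 6) - 60)*72 = ((¼)*1*(-14) - 60)*72 = (-7/2 - 60)*72 = -127/2*72 = -4572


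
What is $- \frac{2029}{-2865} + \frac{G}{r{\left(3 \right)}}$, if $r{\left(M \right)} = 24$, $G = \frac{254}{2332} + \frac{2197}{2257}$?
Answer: $\frac{45437303239}{60317693040} \approx 0.7533$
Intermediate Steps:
$G = \frac{2848341}{2631662}$ ($G = 254 \cdot \frac{1}{2332} + 2197 \cdot \frac{1}{2257} = \frac{127}{1166} + \frac{2197}{2257} = \frac{2848341}{2631662} \approx 1.0823$)
$- \frac{2029}{-2865} + \frac{G}{r{\left(3 \right)}} = - \frac{2029}{-2865} + \frac{2848341}{2631662 \cdot 24} = \left(-2029\right) \left(- \frac{1}{2865}\right) + \frac{2848341}{2631662} \cdot \frac{1}{24} = \frac{2029}{2865} + \frac{949447}{21053296} = \frac{45437303239}{60317693040}$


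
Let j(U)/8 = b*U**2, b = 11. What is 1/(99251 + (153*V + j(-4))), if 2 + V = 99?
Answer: 1/115500 ≈ 8.6580e-6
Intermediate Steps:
V = 97 (V = -2 + 99 = 97)
j(U) = 88*U**2 (j(U) = 8*(11*U**2) = 88*U**2)
1/(99251 + (153*V + j(-4))) = 1/(99251 + (153*97 + 88*(-4)**2)) = 1/(99251 + (14841 + 88*16)) = 1/(99251 + (14841 + 1408)) = 1/(99251 + 16249) = 1/115500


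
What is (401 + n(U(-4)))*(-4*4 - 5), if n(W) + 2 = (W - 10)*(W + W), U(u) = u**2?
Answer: -12411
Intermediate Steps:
n(W) = -2 + 2*W*(-10 + W) (n(W) = -2 + (W - 10)*(W + W) = -2 + (-10 + W)*(2*W) = -2 + 2*W*(-10 + W))
(401 + n(U(-4)))*(-4*4 - 5) = (401 + (-2 - 20*(-4)**2 + 2*((-4)**2)**2))*(-4*4 - 5) = (401 + (-2 - 20*16 + 2*16**2))*(-16 - 5) = (401 + (-2 - 320 + 2*256))*(-21) = (401 + (-2 - 320 + 512))*(-21) = (401 + 190)*(-21) = 591*(-21) = -12411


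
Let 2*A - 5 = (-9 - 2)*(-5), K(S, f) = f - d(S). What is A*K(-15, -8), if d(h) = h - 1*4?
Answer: 330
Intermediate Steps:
d(h) = -4 + h (d(h) = h - 4 = -4 + h)
K(S, f) = 4 + f - S (K(S, f) = f - (-4 + S) = f + (4 - S) = 4 + f - S)
A = 30 (A = 5/2 + ((-9 - 2)*(-5))/2 = 5/2 + (-11*(-5))/2 = 5/2 + (1/2)*55 = 5/2 + 55/2 = 30)
A*K(-15, -8) = 30*(4 - 8 - 1*(-15)) = 30*(4 - 8 + 15) = 30*11 = 330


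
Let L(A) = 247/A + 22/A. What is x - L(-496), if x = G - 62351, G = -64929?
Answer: -63130611/496 ≈ -1.2728e+5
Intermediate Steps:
L(A) = 269/A
x = -127280 (x = -64929 - 62351 = -127280)
x - L(-496) = -127280 - 269/(-496) = -127280 - 269*(-1)/496 = -127280 - 1*(-269/496) = -127280 + 269/496 = -63130611/496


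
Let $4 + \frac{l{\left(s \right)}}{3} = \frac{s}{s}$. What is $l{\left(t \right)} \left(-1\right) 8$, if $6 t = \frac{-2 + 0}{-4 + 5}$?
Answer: $72$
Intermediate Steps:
$t = - \frac{1}{3}$ ($t = \frac{\left(-2 + 0\right) \frac{1}{-4 + 5}}{6} = \frac{\left(-2\right) 1^{-1}}{6} = \frac{\left(-2\right) 1}{6} = \frac{1}{6} \left(-2\right) = - \frac{1}{3} \approx -0.33333$)
$l{\left(s \right)} = -9$ ($l{\left(s \right)} = -12 + 3 \frac{s}{s} = -12 + 3 \cdot 1 = -12 + 3 = -9$)
$l{\left(t \right)} \left(-1\right) 8 = \left(-9\right) \left(-1\right) 8 = 9 \cdot 8 = 72$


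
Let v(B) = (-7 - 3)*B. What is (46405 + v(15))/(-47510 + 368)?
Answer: -46255/47142 ≈ -0.98118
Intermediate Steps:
v(B) = -10*B
(46405 + v(15))/(-47510 + 368) = (46405 - 10*15)/(-47510 + 368) = (46405 - 150)/(-47142) = 46255*(-1/47142) = -46255/47142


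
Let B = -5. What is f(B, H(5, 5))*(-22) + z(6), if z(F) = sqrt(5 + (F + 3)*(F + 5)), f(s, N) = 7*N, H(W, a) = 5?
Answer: -770 + 2*sqrt(26) ≈ -759.80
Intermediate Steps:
z(F) = sqrt(5 + (3 + F)*(5 + F))
f(B, H(5, 5))*(-22) + z(6) = (7*5)*(-22) + sqrt(20 + 6**2 + 8*6) = 35*(-22) + sqrt(20 + 36 + 48) = -770 + sqrt(104) = -770 + 2*sqrt(26)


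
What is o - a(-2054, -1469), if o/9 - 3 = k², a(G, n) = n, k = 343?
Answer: 1060337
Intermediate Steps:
o = 1058868 (o = 27 + 9*343² = 27 + 9*117649 = 27 + 1058841 = 1058868)
o - a(-2054, -1469) = 1058868 - 1*(-1469) = 1058868 + 1469 = 1060337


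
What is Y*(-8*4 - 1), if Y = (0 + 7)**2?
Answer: -1617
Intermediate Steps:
Y = 49 (Y = 7**2 = 49)
Y*(-8*4 - 1) = 49*(-8*4 - 1) = 49*(-32 - 1) = 49*(-33) = -1617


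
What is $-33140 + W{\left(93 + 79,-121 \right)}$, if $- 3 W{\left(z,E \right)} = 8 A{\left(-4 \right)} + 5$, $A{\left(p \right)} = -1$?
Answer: $-33139$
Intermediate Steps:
$W{\left(z,E \right)} = 1$ ($W{\left(z,E \right)} = - \frac{8 \left(-1\right) + 5}{3} = - \frac{-8 + 5}{3} = \left(- \frac{1}{3}\right) \left(-3\right) = 1$)
$-33140 + W{\left(93 + 79,-121 \right)} = -33140 + 1 = -33139$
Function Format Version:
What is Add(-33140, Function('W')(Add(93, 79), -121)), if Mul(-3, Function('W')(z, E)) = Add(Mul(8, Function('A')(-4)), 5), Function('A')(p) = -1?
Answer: -33139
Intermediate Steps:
Function('W')(z, E) = 1 (Function('W')(z, E) = Mul(Rational(-1, 3), Add(Mul(8, -1), 5)) = Mul(Rational(-1, 3), Add(-8, 5)) = Mul(Rational(-1, 3), -3) = 1)
Add(-33140, Function('W')(Add(93, 79), -121)) = Add(-33140, 1) = -33139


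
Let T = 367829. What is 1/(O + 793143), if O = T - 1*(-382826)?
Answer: 1/1543798 ≈ 6.4775e-7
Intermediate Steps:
O = 750655 (O = 367829 - 1*(-382826) = 367829 + 382826 = 750655)
1/(O + 793143) = 1/(750655 + 793143) = 1/1543798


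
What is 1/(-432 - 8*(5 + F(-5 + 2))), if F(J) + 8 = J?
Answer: -1/384 ≈ -0.0026042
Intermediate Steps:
F(J) = -8 + J
1/(-432 - 8*(5 + F(-5 + 2))) = 1/(-432 - 8*(5 + (-8 + (-5 + 2)))) = 1/(-432 - 8*(5 + (-8 - 3))) = 1/(-432 - 8*(5 - 11)) = 1/(-432 - 8*(-6)) = 1/(-432 + 48) = 1/(-384) = -1/384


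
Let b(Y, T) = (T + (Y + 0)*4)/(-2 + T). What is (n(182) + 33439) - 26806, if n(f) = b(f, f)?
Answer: 119485/18 ≈ 6638.1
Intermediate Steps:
b(Y, T) = (T + 4*Y)/(-2 + T) (b(Y, T) = (T + Y*4)/(-2 + T) = (T + 4*Y)/(-2 + T))
n(f) = 5*f/(-2 + f) (n(f) = (f + 4*f)/(-2 + f) = (5*f)/(-2 + f) = 5*f/(-2 + f))
(n(182) + 33439) - 26806 = (5*182/(-2 + 182) + 33439) - 26806 = (5*182/180 + 33439) - 26806 = (5*182*(1/180) + 33439) - 26806 = (91/18 + 33439) - 26806 = 601993/18 - 26806 = 119485/18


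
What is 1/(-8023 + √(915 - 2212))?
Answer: -8023/64369826 - I*√1297/64369826 ≈ -0.00012464 - 5.5948e-7*I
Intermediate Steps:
1/(-8023 + √(915 - 2212)) = 1/(-8023 + √(-1297)) = 1/(-8023 + I*√1297)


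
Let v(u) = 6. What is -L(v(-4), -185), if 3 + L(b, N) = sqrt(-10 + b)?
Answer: 3 - 2*I ≈ 3.0 - 2.0*I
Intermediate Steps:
L(b, N) = -3 + sqrt(-10 + b)
-L(v(-4), -185) = -(-3 + sqrt(-10 + 6)) = -(-3 + sqrt(-4)) = -(-3 + 2*I) = 3 - 2*I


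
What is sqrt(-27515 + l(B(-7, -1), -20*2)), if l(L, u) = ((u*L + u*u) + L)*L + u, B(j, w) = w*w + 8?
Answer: I*sqrt(16314) ≈ 127.73*I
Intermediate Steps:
B(j, w) = 8 + w**2 (B(j, w) = w**2 + 8 = 8 + w**2)
l(L, u) = u + L*(L + u**2 + L*u) (l(L, u) = ((L*u + u**2) + L)*L + u = ((u**2 + L*u) + L)*L + u = (L + u**2 + L*u)*L + u = L*(L + u**2 + L*u) + u = u + L*(L + u**2 + L*u))
sqrt(-27515 + l(B(-7, -1), -20*2)) = sqrt(-27515 + (-20*2 + (8 + (-1)**2)**2 + (8 + (-1)**2)*(-20*2)**2 + (-20*2)*(8 + (-1)**2)**2)) = sqrt(-27515 + (-40 + (8 + 1)**2 + (8 + 1)*(-40)**2 - 40*(8 + 1)**2)) = sqrt(-27515 + (-40 + 9**2 + 9*1600 - 40*9**2)) = sqrt(-27515 + (-40 + 81 + 14400 - 40*81)) = sqrt(-27515 + (-40 + 81 + 14400 - 3240)) = sqrt(-27515 + 11201) = sqrt(-16314) = I*sqrt(16314)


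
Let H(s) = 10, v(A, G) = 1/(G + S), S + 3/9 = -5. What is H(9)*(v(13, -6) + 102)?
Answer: 17325/17 ≈ 1019.1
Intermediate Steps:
S = -16/3 (S = -⅓ - 5 = -16/3 ≈ -5.3333)
v(A, G) = 1/(-16/3 + G) (v(A, G) = 1/(G - 16/3) = 1/(-16/3 + G))
H(9)*(v(13, -6) + 102) = 10*(3/(-16 + 3*(-6)) + 102) = 10*(3/(-16 - 18) + 102) = 10*(3/(-34) + 102) = 10*(3*(-1/34) + 102) = 10*(-3/34 + 102) = 10*(3465/34) = 17325/17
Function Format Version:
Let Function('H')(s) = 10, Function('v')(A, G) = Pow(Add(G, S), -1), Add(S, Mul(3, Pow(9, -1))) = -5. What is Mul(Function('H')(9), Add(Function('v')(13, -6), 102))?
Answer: Rational(17325, 17) ≈ 1019.1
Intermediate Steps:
S = Rational(-16, 3) (S = Add(Rational(-1, 3), -5) = Rational(-16, 3) ≈ -5.3333)
Function('v')(A, G) = Pow(Add(Rational(-16, 3), G), -1) (Function('v')(A, G) = Pow(Add(G, Rational(-16, 3)), -1) = Pow(Add(Rational(-16, 3), G), -1))
Mul(Function('H')(9), Add(Function('v')(13, -6), 102)) = Mul(10, Add(Mul(3, Pow(Add(-16, Mul(3, -6)), -1)), 102)) = Mul(10, Add(Mul(3, Pow(Add(-16, -18), -1)), 102)) = Mul(10, Add(Mul(3, Pow(-34, -1)), 102)) = Mul(10, Add(Mul(3, Rational(-1, 34)), 102)) = Mul(10, Add(Rational(-3, 34), 102)) = Mul(10, Rational(3465, 34)) = Rational(17325, 17)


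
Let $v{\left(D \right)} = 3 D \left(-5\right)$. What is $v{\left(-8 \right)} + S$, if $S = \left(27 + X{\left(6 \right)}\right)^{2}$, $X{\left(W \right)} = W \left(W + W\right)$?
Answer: $9921$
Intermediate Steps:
$X{\left(W \right)} = 2 W^{2}$ ($X{\left(W \right)} = W 2 W = 2 W^{2}$)
$S = 9801$ ($S = \left(27 + 2 \cdot 6^{2}\right)^{2} = \left(27 + 2 \cdot 36\right)^{2} = \left(27 + 72\right)^{2} = 99^{2} = 9801$)
$v{\left(D \right)} = - 15 D$
$v{\left(-8 \right)} + S = \left(-15\right) \left(-8\right) + 9801 = 120 + 9801 = 9921$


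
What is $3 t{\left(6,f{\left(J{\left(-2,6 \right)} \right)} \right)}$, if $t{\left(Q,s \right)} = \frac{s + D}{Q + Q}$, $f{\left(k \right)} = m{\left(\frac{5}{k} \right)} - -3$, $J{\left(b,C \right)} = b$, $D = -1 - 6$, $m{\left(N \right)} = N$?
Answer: $- \frac{13}{8} \approx -1.625$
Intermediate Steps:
$D = -7$
$f{\left(k \right)} = 3 + \frac{5}{k}$ ($f{\left(k \right)} = \frac{5}{k} - -3 = \frac{5}{k} + 3 = 3 + \frac{5}{k}$)
$t{\left(Q,s \right)} = \frac{-7 + s}{2 Q}$ ($t{\left(Q,s \right)} = \frac{s - 7}{Q + Q} = \frac{-7 + s}{2 Q}$)
$3 t{\left(6,f{\left(J{\left(-2,6 \right)} \right)} \right)} = 3 \frac{-7 + \left(3 + \frac{5}{-2}\right)}{2 \cdot 6} = 3 \cdot \frac{1}{2} \cdot \frac{1}{6} \left(-7 + \left(3 + 5 \left(- \frac{1}{2}\right)\right)\right) = 3 \cdot \frac{1}{2} \cdot \frac{1}{6} \left(-7 + \left(3 - \frac{5}{2}\right)\right) = 3 \cdot \frac{1}{2} \cdot \frac{1}{6} \left(-7 + \frac{1}{2}\right) = 3 \cdot \frac{1}{2} \cdot \frac{1}{6} \left(- \frac{13}{2}\right) = 3 \left(- \frac{13}{24}\right) = - \frac{13}{8}$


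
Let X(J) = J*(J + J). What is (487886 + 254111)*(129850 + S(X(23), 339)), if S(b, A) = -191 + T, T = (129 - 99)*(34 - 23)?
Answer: 96451448033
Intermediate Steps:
X(J) = 2*J**2 (X(J) = J*(2*J) = 2*J**2)
T = 330 (T = 30*11 = 330)
S(b, A) = 139 (S(b, A) = -191 + 330 = 139)
(487886 + 254111)*(129850 + S(X(23), 339)) = (487886 + 254111)*(129850 + 139) = 741997*129989 = 96451448033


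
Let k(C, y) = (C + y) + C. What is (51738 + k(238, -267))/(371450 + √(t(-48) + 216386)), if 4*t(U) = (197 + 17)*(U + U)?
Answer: 1344649/9614975 - 2353*√2/19229950 ≈ 0.13968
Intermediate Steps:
t(U) = 107*U (t(U) = ((197 + 17)*(U + U))/4 = (214*(2*U))/4 = (428*U)/4 = 107*U)
k(C, y) = y + 2*C
(51738 + k(238, -267))/(371450 + √(t(-48) + 216386)) = (51738 + (-267 + 2*238))/(371450 + √(107*(-48) + 216386)) = (51738 + (-267 + 476))/(371450 + √(-5136 + 216386)) = (51738 + 209)/(371450 + √211250) = 51947/(371450 + 325*√2)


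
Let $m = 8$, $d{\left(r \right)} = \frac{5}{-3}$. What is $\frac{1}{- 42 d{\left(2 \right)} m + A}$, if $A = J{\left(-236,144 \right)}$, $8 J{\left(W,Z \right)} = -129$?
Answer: $\frac{8}{4351} \approx 0.0018387$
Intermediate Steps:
$d{\left(r \right)} = - \frac{5}{3}$ ($d{\left(r \right)} = 5 \left(- \frac{1}{3}\right) = - \frac{5}{3}$)
$J{\left(W,Z \right)} = - \frac{129}{8}$ ($J{\left(W,Z \right)} = \frac{1}{8} \left(-129\right) = - \frac{129}{8}$)
$A = - \frac{129}{8} \approx -16.125$
$\frac{1}{- 42 d{\left(2 \right)} m + A} = \frac{1}{\left(-42\right) \left(- \frac{5}{3}\right) 8 - \frac{129}{8}} = \frac{1}{70 \cdot 8 - \frac{129}{8}} = \frac{1}{560 - \frac{129}{8}} = \frac{1}{\frac{4351}{8}} = \frac{8}{4351}$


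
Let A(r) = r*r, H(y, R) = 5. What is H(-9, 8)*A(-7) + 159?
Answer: 404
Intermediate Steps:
A(r) = r**2
H(-9, 8)*A(-7) + 159 = 5*(-7)**2 + 159 = 5*49 + 159 = 245 + 159 = 404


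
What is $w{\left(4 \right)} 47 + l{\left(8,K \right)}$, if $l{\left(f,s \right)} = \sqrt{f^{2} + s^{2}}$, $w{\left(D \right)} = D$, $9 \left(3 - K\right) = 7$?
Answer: $188 + \frac{4 \sqrt{349}}{9} \approx 196.3$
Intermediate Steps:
$K = \frac{20}{9}$ ($K = 3 - \frac{7}{9} = \frac{20}{9} \approx 2.2222$)
$w{\left(4 \right)} 47 + l{\left(8,K \right)} = 4 \cdot 47 + \sqrt{8^{2} + \left(\frac{20}{9}\right)^{2}} = 188 + \sqrt{64 + \frac{400}{81}} = 188 + \sqrt{\frac{5584}{81}} = 188 + \frac{4 \sqrt{349}}{9}$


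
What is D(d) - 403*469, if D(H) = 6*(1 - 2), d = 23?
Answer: -189013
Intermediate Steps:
D(H) = -6 (D(H) = 6*(-1) = -6)
D(d) - 403*469 = -6 - 403*469 = -6 - 189007 = -189013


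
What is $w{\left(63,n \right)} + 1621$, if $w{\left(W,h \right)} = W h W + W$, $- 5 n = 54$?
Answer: $- \frac{205906}{5} \approx -41181.0$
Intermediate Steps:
$n = - \frac{54}{5}$ ($n = \left(- \frac{1}{5}\right) 54 = - \frac{54}{5} \approx -10.8$)
$w{\left(W,h \right)} = W + h W^{2}$ ($w{\left(W,h \right)} = h W^{2} + W = W + h W^{2}$)
$w{\left(63,n \right)} + 1621 = 63 \left(1 + 63 \left(- \frac{54}{5}\right)\right) + 1621 = 63 \left(1 - \frac{3402}{5}\right) + 1621 = 63 \left(- \frac{3397}{5}\right) + 1621 = - \frac{214011}{5} + 1621 = - \frac{205906}{5}$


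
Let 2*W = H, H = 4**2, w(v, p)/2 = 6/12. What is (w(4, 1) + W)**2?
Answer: 81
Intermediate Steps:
w(v, p) = 1 (w(v, p) = 2*(6/12) = 2*(6*(1/12)) = 2*(1/2) = 1)
H = 16
W = 8 (W = (1/2)*16 = 8)
(w(4, 1) + W)**2 = (1 + 8)**2 = 9**2 = 81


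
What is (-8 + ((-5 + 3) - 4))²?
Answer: 196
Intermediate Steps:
(-8 + ((-5 + 3) - 4))² = (-8 + (-2 - 4))² = (-8 - 6)² = (-14)² = 196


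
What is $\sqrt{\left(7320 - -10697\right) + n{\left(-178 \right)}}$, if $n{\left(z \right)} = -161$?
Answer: $24 \sqrt{31} \approx 133.63$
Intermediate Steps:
$\sqrt{\left(7320 - -10697\right) + n{\left(-178 \right)}} = \sqrt{\left(7320 - -10697\right) - 161} = \sqrt{\left(7320 + 10697\right) - 161} = \sqrt{18017 - 161} = \sqrt{17856} = 24 \sqrt{31}$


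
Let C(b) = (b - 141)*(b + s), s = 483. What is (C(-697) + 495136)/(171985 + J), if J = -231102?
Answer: -674468/59117 ≈ -11.409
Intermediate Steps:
C(b) = (-141 + b)*(483 + b) (C(b) = (b - 141)*(b + 483) = (-141 + b)*(483 + b))
(C(-697) + 495136)/(171985 + J) = ((-68103 + (-697)² + 342*(-697)) + 495136)/(171985 - 231102) = ((-68103 + 485809 - 238374) + 495136)/(-59117) = (179332 + 495136)*(-1/59117) = 674468*(-1/59117) = -674468/59117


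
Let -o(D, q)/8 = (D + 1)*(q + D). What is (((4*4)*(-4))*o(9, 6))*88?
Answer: 6758400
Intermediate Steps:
o(D, q) = -8*(1 + D)*(D + q) (o(D, q) = -8*(D + 1)*(q + D) = -8*(1 + D)*(D + q))
(((4*4)*(-4))*o(9, 6))*88 = (((4*4)*(-4))*(-8*9 - 8*6 - 8*9² - 8*9*6))*88 = ((16*(-4))*(-72 - 48 - 8*81 - 432))*88 = -64*(-72 - 48 - 648 - 432)*88 = -64*(-1200)*88 = 76800*88 = 6758400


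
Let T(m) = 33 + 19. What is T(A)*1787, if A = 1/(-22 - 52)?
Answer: 92924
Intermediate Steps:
A = -1/74 (A = 1/(-74) = -1/74 ≈ -0.013514)
T(m) = 52
T(A)*1787 = 52*1787 = 92924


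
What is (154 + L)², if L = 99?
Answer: 64009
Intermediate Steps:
(154 + L)² = (154 + 99)² = 253² = 64009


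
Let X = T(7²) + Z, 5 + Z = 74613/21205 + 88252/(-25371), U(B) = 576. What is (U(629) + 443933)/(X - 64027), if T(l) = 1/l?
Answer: -11717973208423755/1687985058514798 ≈ -6.9420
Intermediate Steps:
Z = -2668337512/537992055 (Z = -5 + (74613/21205 + 88252/(-25371)) = -5 + (74613*(1/21205) + 88252*(-1/25371)) = -5 + (74613/21205 - 88252/25371) = -5 + 21622763/537992055 = -2668337512/537992055 ≈ -4.9598)
X = -130210546033/26361610695 (X = 1/(7²) - 2668337512/537992055 = 1/49 - 2668337512/537992055 = -130210546033/26361610695 ≈ -4.9394)
(U(629) + 443933)/(X - 64027) = (576 + 443933)/(-130210546033/26361610695 - 64027) = 444509/(-1687985058514798/26361610695) = 444509*(-26361610695/1687985058514798) = -11717973208423755/1687985058514798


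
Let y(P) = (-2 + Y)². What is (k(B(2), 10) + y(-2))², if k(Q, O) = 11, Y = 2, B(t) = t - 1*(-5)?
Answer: 121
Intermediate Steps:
B(t) = 5 + t (B(t) = t + 5 = 5 + t)
y(P) = 0 (y(P) = (-2 + 2)² = 0² = 0)
(k(B(2), 10) + y(-2))² = (11 + 0)² = 11² = 121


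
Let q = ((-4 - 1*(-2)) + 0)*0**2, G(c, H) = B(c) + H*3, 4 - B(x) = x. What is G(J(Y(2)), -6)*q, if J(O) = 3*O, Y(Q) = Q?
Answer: 0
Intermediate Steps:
B(x) = 4 - x
G(c, H) = 4 - c + 3*H (G(c, H) = (4 - c) + H*3 = (4 - c) + 3*H = 4 - c + 3*H)
q = 0 (q = ((-4 + 2) + 0)*0 = (-2 + 0)*0 = -2*0 = 0)
G(J(Y(2)), -6)*q = (4 - 3*2 + 3*(-6))*0 = (4 - 1*6 - 18)*0 = (4 - 6 - 18)*0 = -20*0 = 0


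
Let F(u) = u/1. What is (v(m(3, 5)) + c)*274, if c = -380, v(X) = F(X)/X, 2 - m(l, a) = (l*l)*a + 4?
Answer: -103846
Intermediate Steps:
F(u) = u (F(u) = u*1 = u)
m(l, a) = -2 - a*l**2 (m(l, a) = 2 - ((l*l)*a + 4) = 2 - (l**2*a + 4) = 2 - (a*l**2 + 4) = 2 - (4 + a*l**2) = 2 + (-4 - a*l**2) = -2 - a*l**2)
v(X) = 1 (v(X) = X/X = 1)
(v(m(3, 5)) + c)*274 = (1 - 380)*274 = -379*274 = -103846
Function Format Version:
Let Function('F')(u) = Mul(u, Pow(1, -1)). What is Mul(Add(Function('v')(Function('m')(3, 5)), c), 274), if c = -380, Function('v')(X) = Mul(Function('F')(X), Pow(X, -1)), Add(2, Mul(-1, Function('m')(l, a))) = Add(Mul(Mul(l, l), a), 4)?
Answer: -103846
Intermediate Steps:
Function('F')(u) = u (Function('F')(u) = Mul(u, 1) = u)
Function('m')(l, a) = Add(-2, Mul(-1, a, Pow(l, 2))) (Function('m')(l, a) = Add(2, Mul(-1, Add(Mul(Mul(l, l), a), 4))) = Add(2, Mul(-1, Add(Mul(Pow(l, 2), a), 4))) = Add(2, Mul(-1, Add(Mul(a, Pow(l, 2)), 4))) = Add(2, Mul(-1, Add(4, Mul(a, Pow(l, 2))))) = Add(2, Add(-4, Mul(-1, a, Pow(l, 2)))) = Add(-2, Mul(-1, a, Pow(l, 2))))
Function('v')(X) = 1 (Function('v')(X) = Mul(X, Pow(X, -1)) = 1)
Mul(Add(Function('v')(Function('m')(3, 5)), c), 274) = Mul(Add(1, -380), 274) = Mul(-379, 274) = -103846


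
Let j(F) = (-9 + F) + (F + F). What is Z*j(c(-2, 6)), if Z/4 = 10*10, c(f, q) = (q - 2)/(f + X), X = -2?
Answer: -4800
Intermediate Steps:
c(f, q) = (-2 + q)/(-2 + f) (c(f, q) = (q - 2)/(f - 2) = (-2 + q)/(-2 + f))
j(F) = -9 + 3*F (j(F) = (-9 + F) + 2*F = -9 + 3*F)
Z = 400 (Z = 4*(10*10) = 4*100 = 400)
Z*j(c(-2, 6)) = 400*(-9 + 3*((-2 + 6)/(-2 - 2))) = 400*(-9 + 3*(4/(-4))) = 400*(-9 + 3*(-¼*4)) = 400*(-9 + 3*(-1)) = 400*(-9 - 3) = 400*(-12) = -4800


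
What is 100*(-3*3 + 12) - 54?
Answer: 246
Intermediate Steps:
100*(-3*3 + 12) - 54 = 100*(-9 + 12) - 54 = 100*3 - 54 = 300 - 54 = 246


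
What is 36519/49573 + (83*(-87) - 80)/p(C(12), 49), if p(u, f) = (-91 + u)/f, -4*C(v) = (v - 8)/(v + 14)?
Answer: 461188411075/117339291 ≈ 3930.4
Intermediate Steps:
C(v) = -(-8 + v)/(4*(14 + v)) (C(v) = -(v - 8)/(4*(v + 14)) = -(-8 + v)/(4*(14 + v)))
p(u, f) = (-91 + u)/f
36519/49573 + (83*(-87) - 80)/p(C(12), 49) = 36519/49573 + (83*(-87) - 80)/(((-91 + (8 - 1*12)/(4*(14 + 12)))/49)) = 36519*(1/49573) + (-7221 - 80)/(((-91 + (1/4)*(8 - 12)/26)/49)) = 36519/49573 - 7301*49/(-91 + (1/4)*(1/26)*(-4)) = 36519/49573 - 7301*49/(-91 - 1/26) = 36519/49573 - 7301/((1/49)*(-2367/26)) = 36519/49573 - 7301/(-2367/1274) = 36519/49573 - 7301*(-1274/2367) = 36519/49573 + 9301474/2367 = 461188411075/117339291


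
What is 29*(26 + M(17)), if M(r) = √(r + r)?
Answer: 754 + 29*√34 ≈ 923.10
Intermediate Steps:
M(r) = √2*√r (M(r) = √(2*r) = √2*√r)
29*(26 + M(17)) = 29*(26 + √2*√17) = 29*(26 + √34) = 754 + 29*√34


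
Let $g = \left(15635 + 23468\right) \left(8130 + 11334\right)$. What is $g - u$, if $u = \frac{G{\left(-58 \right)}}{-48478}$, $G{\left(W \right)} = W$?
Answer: $\frac{18448322097259}{24239} \approx 7.611 \cdot 10^{8}$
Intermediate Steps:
$g = 761100792$ ($g = 39103 \cdot 19464 = 761100792$)
$u = \frac{29}{24239}$ ($u = - \frac{58}{-48478} = \left(-58\right) \left(- \frac{1}{48478}\right) = \frac{29}{24239} \approx 0.0011964$)
$g - u = 761100792 - \frac{29}{24239} = \frac{18448322097259}{24239}$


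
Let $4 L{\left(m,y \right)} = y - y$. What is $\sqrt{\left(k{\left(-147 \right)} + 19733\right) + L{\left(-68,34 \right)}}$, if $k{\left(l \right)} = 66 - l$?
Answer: $\sqrt{19946} \approx 141.23$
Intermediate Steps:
$L{\left(m,y \right)} = 0$ ($L{\left(m,y \right)} = \frac{y - y}{4} = \frac{1}{4} \cdot 0 = 0$)
$\sqrt{\left(k{\left(-147 \right)} + 19733\right) + L{\left(-68,34 \right)}} = \sqrt{\left(\left(66 - -147\right) + 19733\right) + 0} = \sqrt{\left(\left(66 + 147\right) + 19733\right) + 0} = \sqrt{\left(213 + 19733\right) + 0} = \sqrt{19946 + 0} = \sqrt{19946}$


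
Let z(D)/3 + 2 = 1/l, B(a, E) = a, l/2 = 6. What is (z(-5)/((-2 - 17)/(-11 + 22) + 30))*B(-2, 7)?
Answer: 253/622 ≈ 0.40675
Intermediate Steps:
l = 12 (l = 2*6 = 12)
z(D) = -23/4 (z(D) = -6 + 3/12 = -6 + 3*(1/12) = -6 + ¼ = -23/4)
(z(-5)/((-2 - 17)/(-11 + 22) + 30))*B(-2, 7) = -23/(4*((-2 - 17)/(-11 + 22) + 30))*(-2) = -23/(4*(-19/11 + 30))*(-2) = -23/(4*311/11)*(-2) = -23/4*11/311*(-2) = -253/1244*(-2) = 253/622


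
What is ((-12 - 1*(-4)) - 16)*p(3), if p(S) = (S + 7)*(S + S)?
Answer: -1440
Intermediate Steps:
p(S) = 2*S*(7 + S) (p(S) = (7 + S)*(2*S) = 2*S*(7 + S))
((-12 - 1*(-4)) - 16)*p(3) = ((-12 - 1*(-4)) - 16)*(2*3*(7 + 3)) = ((-12 + 4) - 16)*(2*3*10) = (-8 - 16)*60 = -24*60 = -1440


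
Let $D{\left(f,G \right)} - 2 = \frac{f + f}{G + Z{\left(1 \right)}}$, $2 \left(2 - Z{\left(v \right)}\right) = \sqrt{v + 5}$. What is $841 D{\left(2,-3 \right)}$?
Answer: $8410 - 3364 \sqrt{6} \approx 169.92$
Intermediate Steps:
$Z{\left(v \right)} = 2 - \frac{\sqrt{5 + v}}{2}$ ($Z{\left(v \right)} = 2 - \frac{\sqrt{v + 5}}{2} = 2 - \frac{\sqrt{5 + v}}{2}$)
$D{\left(f,G \right)} = 2 + \frac{2 f}{2 + G - \frac{\sqrt{6}}{2}}$ ($D{\left(f,G \right)} = 2 + \frac{f + f}{G + \left(2 - \frac{\sqrt{5 + 1}}{2}\right)} = 2 + \frac{2 f}{G + \left(2 - \frac{\sqrt{6}}{2}\right)} = 2 + \frac{2 f}{2 + G - \frac{\sqrt{6}}{2}}$)
$841 D{\left(2,-3 \right)} = 841 \frac{2 \left(4 - \sqrt{6} + 2 \left(-3\right) + 2 \cdot 2\right)}{4 - \sqrt{6} + 2 \left(-3\right)} = 841 \frac{2 \left(4 - \sqrt{6} - 6 + 4\right)}{4 - \sqrt{6} - 6} = 841 \frac{2 \left(2 - \sqrt{6}\right)}{-2 - \sqrt{6}} = \frac{1682 \left(2 - \sqrt{6}\right)}{-2 - \sqrt{6}}$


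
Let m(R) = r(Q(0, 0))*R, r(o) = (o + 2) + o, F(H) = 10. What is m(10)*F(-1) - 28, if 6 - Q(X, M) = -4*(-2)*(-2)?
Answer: 4572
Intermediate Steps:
Q(X, M) = 22 (Q(X, M) = 6 - (-4*(-2))*(-2) = 6 - 8*(-2) = 6 - 1*(-16) = 6 + 16 = 22)
r(o) = 2 + 2*o (r(o) = (2 + o) + o = 2 + 2*o)
m(R) = 46*R (m(R) = (2 + 2*22)*R = (2 + 44)*R = 46*R)
m(10)*F(-1) - 28 = (46*10)*10 - 28 = 460*10 - 28 = 4600 - 28 = 4572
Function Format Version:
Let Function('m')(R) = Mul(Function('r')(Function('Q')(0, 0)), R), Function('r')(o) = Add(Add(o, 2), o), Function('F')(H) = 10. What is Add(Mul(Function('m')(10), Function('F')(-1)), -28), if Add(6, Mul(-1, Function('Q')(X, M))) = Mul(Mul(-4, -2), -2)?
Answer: 4572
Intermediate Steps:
Function('Q')(X, M) = 22 (Function('Q')(X, M) = Add(6, Mul(-1, Mul(Mul(-4, -2), -2))) = Add(6, Mul(-1, Mul(8, -2))) = Add(6, Mul(-1, -16)) = Add(6, 16) = 22)
Function('r')(o) = Add(2, Mul(2, o)) (Function('r')(o) = Add(Add(2, o), o) = Add(2, Mul(2, o)))
Function('m')(R) = Mul(46, R) (Function('m')(R) = Mul(Add(2, Mul(2, 22)), R) = Mul(Add(2, 44), R) = Mul(46, R))
Add(Mul(Function('m')(10), Function('F')(-1)), -28) = Add(Mul(Mul(46, 10), 10), -28) = Add(Mul(460, 10), -28) = Add(4600, -28) = 4572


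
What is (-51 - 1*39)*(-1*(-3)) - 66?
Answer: -336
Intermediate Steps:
(-51 - 1*39)*(-1*(-3)) - 66 = (-51 - 39)*3 - 66 = -90*3 - 66 = -270 - 66 = -336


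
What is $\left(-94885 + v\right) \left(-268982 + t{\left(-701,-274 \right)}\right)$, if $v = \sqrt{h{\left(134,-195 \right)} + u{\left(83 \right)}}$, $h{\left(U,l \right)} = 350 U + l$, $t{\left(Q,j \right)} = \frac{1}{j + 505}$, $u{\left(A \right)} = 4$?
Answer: $\frac{842237769755}{33} - \frac{62134841 \sqrt{46709}}{231} \approx 2.5464 \cdot 10^{10}$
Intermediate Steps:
$t{\left(Q,j \right)} = \frac{1}{505 + j}$
$h{\left(U,l \right)} = l + 350 U$
$v = \sqrt{46709}$ ($v = \sqrt{\left(-195 + 350 \cdot 134\right) + 4} = \sqrt{\left(-195 + 46900\right) + 4} = \sqrt{46705 + 4} = \sqrt{46709} \approx 216.12$)
$\left(-94885 + v\right) \left(-268982 + t{\left(-701,-274 \right)}\right) = \left(-94885 + \sqrt{46709}\right) \left(-268982 + \frac{1}{505 - 274}\right) = \left(-94885 + \sqrt{46709}\right) \left(-268982 + \frac{1}{231}\right) = \left(-94885 + \sqrt{46709}\right) \left(- \frac{62134841}{231}\right) = \frac{842237769755}{33} - \frac{62134841 \sqrt{46709}}{231}$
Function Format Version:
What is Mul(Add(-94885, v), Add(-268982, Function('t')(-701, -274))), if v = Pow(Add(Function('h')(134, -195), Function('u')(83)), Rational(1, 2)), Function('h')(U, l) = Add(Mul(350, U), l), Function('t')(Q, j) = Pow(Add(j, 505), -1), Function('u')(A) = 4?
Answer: Add(Rational(842237769755, 33), Mul(Rational(-62134841, 231), Pow(46709, Rational(1, 2)))) ≈ 2.5464e+10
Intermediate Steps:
Function('t')(Q, j) = Pow(Add(505, j), -1)
Function('h')(U, l) = Add(l, Mul(350, U))
v = Pow(46709, Rational(1, 2)) (v = Pow(Add(Add(-195, Mul(350, 134)), 4), Rational(1, 2)) = Pow(Add(Add(-195, 46900), 4), Rational(1, 2)) = Pow(Add(46705, 4), Rational(1, 2)) = Pow(46709, Rational(1, 2)) ≈ 216.12)
Mul(Add(-94885, v), Add(-268982, Function('t')(-701, -274))) = Mul(Add(-94885, Pow(46709, Rational(1, 2))), Add(-268982, Pow(Add(505, -274), -1))) = Mul(Add(-94885, Pow(46709, Rational(1, 2))), Add(-268982, Pow(231, -1))) = Mul(Add(-94885, Pow(46709, Rational(1, 2))), Add(-268982, Rational(1, 231))) = Mul(Add(-94885, Pow(46709, Rational(1, 2))), Rational(-62134841, 231)) = Add(Rational(842237769755, 33), Mul(Rational(-62134841, 231), Pow(46709, Rational(1, 2))))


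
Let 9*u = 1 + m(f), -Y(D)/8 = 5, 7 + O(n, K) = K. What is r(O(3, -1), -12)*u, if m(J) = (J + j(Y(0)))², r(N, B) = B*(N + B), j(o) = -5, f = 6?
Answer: 160/3 ≈ 53.333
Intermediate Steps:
O(n, K) = -7 + K
Y(D) = -40 (Y(D) = -8*5 = -40)
r(N, B) = B*(B + N)
m(J) = (-5 + J)² (m(J) = (J - 5)² = (-5 + J)²)
u = 2/9 (u = (1 + (-5 + 6)²)/9 = (1 + 1²)/9 = (1 + 1)/9 = (⅑)*2 = 2/9 ≈ 0.22222)
r(O(3, -1), -12)*u = -12*(-12 + (-7 - 1))*(2/9) = -12*(-12 - 8)*(2/9) = -12*(-20)*(2/9) = 240*(2/9) = 160/3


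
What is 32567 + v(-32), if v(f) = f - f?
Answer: 32567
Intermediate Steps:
v(f) = 0
32567 + v(-32) = 32567 + 0 = 32567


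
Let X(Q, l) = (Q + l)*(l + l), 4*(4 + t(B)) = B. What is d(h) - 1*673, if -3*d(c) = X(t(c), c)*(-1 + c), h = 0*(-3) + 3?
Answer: -672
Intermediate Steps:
t(B) = -4 + B/4
X(Q, l) = 2*l*(Q + l) (X(Q, l) = (Q + l)*(2*l) = 2*l*(Q + l))
h = 3 (h = 0 + 3 = 3)
d(c) = -2*c*(-1 + c)*(-4 + 5*c/4)/3 (d(c) = -2*c*((-4 + c/4) + c)*(-1 + c)/3 = -2*c*(-4 + 5*c/4)*(-1 + c)/3 = -2*c*(-1 + c)*(-4 + 5*c/4)/3)
d(h) - 1*673 = -⅙*3*(-1 + 3)*(-16 + 5*3) - 1*673 = -⅙*3*2*(-16 + 15) - 673 = -⅙*3*2*(-1) - 673 = 1 - 673 = -672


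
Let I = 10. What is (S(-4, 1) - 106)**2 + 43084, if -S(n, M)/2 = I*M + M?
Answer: 59468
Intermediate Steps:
S(n, M) = -22*M (S(n, M) = -2*(10*M + M) = -22*M)
(S(-4, 1) - 106)**2 + 43084 = (-22*1 - 106)**2 + 43084 = (-22 - 106)**2 + 43084 = (-128)**2 + 43084 = 16384 + 43084 = 59468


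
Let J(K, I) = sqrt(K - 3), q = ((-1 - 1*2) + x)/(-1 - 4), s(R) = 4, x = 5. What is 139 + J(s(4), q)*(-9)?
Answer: 130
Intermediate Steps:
q = -2/5 (q = ((-1 - 1*2) + 5)/(-1 - 4) = ((-1 - 2) + 5)/(-5) = (-3 + 5)*(-1/5) = 2*(-1/5) = -2/5 ≈ -0.40000)
J(K, I) = sqrt(-3 + K)
139 + J(s(4), q)*(-9) = 139 + sqrt(-3 + 4)*(-9) = 139 + sqrt(1)*(-9) = 139 + 1*(-9) = 139 - 9 = 130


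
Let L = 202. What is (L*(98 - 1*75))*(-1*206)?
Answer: -957076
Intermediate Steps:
(L*(98 - 1*75))*(-1*206) = (202*(98 - 1*75))*(-1*206) = (202*(98 - 75))*(-206) = (202*23)*(-206) = 4646*(-206) = -957076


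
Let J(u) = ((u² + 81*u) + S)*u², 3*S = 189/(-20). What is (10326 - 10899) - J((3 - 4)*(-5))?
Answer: -44977/4 ≈ -11244.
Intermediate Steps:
S = -63/20 (S = (189/(-20))/3 = (189*(-1/20))/3 = (⅓)*(-189/20) = -63/20 ≈ -3.1500)
J(u) = u²*(-63/20 + u² + 81*u) (J(u) = ((u² + 81*u) - 63/20)*u² = (-63/20 + u² + 81*u)*u² = u²*(-63/20 + u² + 81*u))
(10326 - 10899) - J((3 - 4)*(-5)) = (10326 - 10899) - ((3 - 4)*(-5))²*(-63/20 + ((3 - 4)*(-5))² + 81*((3 - 4)*(-5))) = -573 - (-1*(-5))²*(-63/20 + (-1*(-5))² + 81*(-1*(-5))) = -573 - 5²*(-63/20 + 5² + 81*5) = -573 - 25*(-63/20 + 25 + 405) = -573 - 25*8537/20 = -573 - 1*42685/4 = -573 - 42685/4 = -44977/4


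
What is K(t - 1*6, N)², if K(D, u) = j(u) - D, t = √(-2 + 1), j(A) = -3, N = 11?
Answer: (3 - I)² ≈ 8.0 - 6.0*I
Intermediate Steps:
t = I (t = √(-1) = I ≈ 1.0*I)
K(D, u) = -3 - D
K(t - 1*6, N)² = (-3 - (I - 1*6))² = (-3 - (I - 6))² = (-3 - (-6 + I))² = (-3 + (6 - I))² = (3 - I)²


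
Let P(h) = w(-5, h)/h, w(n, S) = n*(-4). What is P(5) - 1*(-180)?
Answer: 184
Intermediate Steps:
w(n, S) = -4*n
P(h) = 20/h (P(h) = (-4*(-5))/h = 20/h)
P(5) - 1*(-180) = 20/5 - 1*(-180) = 20*(⅕) + 180 = 4 + 180 = 184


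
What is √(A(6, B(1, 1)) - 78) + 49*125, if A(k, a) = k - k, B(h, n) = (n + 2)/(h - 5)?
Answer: 6125 + I*√78 ≈ 6125.0 + 8.8318*I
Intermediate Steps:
B(h, n) = (2 + n)/(-5 + h)
A(k, a) = 0
√(A(6, B(1, 1)) - 78) + 49*125 = √(0 - 78) + 49*125 = √(-78) + 6125 = I*√78 + 6125 = 6125 + I*√78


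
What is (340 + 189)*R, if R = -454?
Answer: -240166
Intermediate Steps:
(340 + 189)*R = (340 + 189)*(-454) = 529*(-454) = -240166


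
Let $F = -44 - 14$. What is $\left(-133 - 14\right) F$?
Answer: $8526$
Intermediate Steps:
$F = -58$
$\left(-133 - 14\right) F = \left(-133 - 14\right) \left(-58\right) = \left(-147\right) \left(-58\right) = 8526$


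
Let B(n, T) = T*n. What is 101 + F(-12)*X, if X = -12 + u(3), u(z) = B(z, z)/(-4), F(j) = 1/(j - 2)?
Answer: 5713/56 ≈ 102.02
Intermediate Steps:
F(j) = 1/(-2 + j)
u(z) = -z²/4 (u(z) = (z*z)/(-4) = z²*(-¼) = -z²/4)
X = -57/4 (X = -12 - ¼*3² = -12 - ¼*9 = -12 - 9/4 = -57/4 ≈ -14.250)
101 + F(-12)*X = 101 - 57/4/(-2 - 12) = 101 - 57/4/(-14) = 101 - 1/14*(-57/4) = 101 + 57/56 = 5713/56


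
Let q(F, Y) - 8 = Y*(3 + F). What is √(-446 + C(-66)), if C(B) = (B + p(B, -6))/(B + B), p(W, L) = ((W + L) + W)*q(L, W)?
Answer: I*√111386/22 ≈ 15.17*I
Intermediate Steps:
q(F, Y) = 8 + Y*(3 + F)
p(W, L) = (L + 2*W)*(8 + 3*W + L*W) (p(W, L) = ((W + L) + W)*(8 + 3*W + L*W) = ((L + W) + W)*(8 + 3*W + L*W) = (L + 2*W)*(8 + 3*W + L*W))
C(B) = (B + (-6 + 2*B)*(8 - 3*B))/(2*B) (C(B) = (B + (-6 + 2*B)*(8 + 3*B - 6*B))/(B + B) = (B + (-6 + 2*B)*(8 - 3*B))/((2*B)) = (B + (-6 + 2*B)*(8 - 3*B))*(1/(2*B)) = (B + (-6 + 2*B)*(8 - 3*B))/(2*B))
√(-446 + C(-66)) = √(-446 + (35/2 - 24/(-66) - 3*(-66))) = √(-446 + (35/2 - 24*(-1/66) + 198)) = √(-446 + (35/2 + 4/11 + 198)) = √(-446 + 4749/22) = √(-5063/22) = I*√111386/22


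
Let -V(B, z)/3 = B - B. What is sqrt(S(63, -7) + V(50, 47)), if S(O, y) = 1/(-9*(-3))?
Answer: sqrt(3)/9 ≈ 0.19245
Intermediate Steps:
V(B, z) = 0 (V(B, z) = -3*(B - B) = -3*0 = 0)
S(O, y) = 1/27
sqrt(S(63, -7) + V(50, 47)) = sqrt(1/27 + 0) = sqrt(1/27) = sqrt(3)/9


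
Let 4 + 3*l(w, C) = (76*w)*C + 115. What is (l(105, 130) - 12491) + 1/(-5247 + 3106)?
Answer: 713693785/2141 ≈ 3.3335e+5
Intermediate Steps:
l(w, C) = 37 + 76*C*w/3 (l(w, C) = -4/3 + ((76*w)*C + 115)/3 = -4/3 + (76*C*w + 115)/3 = -4/3 + (115 + 76*C*w)/3 = -4/3 + (115/3 + 76*C*w/3) = 37 + 76*C*w/3)
(l(105, 130) - 12491) + 1/(-5247 + 3106) = ((37 + (76/3)*130*105) - 12491) + 1/(-5247 + 3106) = ((37 + 345800) - 12491) + 1/(-2141) = (345837 - 12491) - 1/2141 = 333346 - 1/2141 = 713693785/2141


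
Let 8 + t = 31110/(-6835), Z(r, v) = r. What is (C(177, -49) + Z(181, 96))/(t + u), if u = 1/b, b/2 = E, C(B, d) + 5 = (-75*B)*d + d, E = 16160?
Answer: -28744533226880/554545193 ≈ -51834.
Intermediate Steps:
C(B, d) = -5 + d - 75*B*d (C(B, d) = -5 + ((-75*B)*d + d) = -5 + (-75*B*d + d) = -5 + (d - 75*B*d) = -5 + d - 75*B*d)
b = 32320 (b = 2*16160 = 32320)
u = 1/32320 ≈ 3.0941e-5
t = -17158/1367 (t = -8 + 31110/(-6835) = -8 + 31110*(-1/6835) = -8 - 6222/1367 = -17158/1367 ≈ -12.552)
(C(177, -49) + Z(181, 96))/(t + u) = ((-5 - 49 - 75*177*(-49)) + 181)/(-17158/1367 + 1/32320) = ((-5 - 49 + 650475) + 181)/(-554545193/44181440) = (650421 + 181)*(-44181440/554545193) = 650602*(-44181440/554545193) = -28744533226880/554545193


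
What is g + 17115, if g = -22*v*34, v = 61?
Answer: -28513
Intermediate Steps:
g = -45628 (g = -22*61*34 = -1342*34 = -45628)
g + 17115 = -45628 + 17115 = -28513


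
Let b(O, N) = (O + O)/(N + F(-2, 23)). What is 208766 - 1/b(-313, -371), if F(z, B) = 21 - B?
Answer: 130687143/626 ≈ 2.0877e+5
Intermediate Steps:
b(O, N) = 2*O/(-2 + N) (b(O, N) = (O + O)/(N + (21 - 1*23)) = (2*O)/(N + (21 - 23)) = (2*O)/(N - 2) = (2*O)/(-2 + N) = 2*O/(-2 + N))
208766 - 1/b(-313, -371) = 208766 - 1/(2*(-313)/(-2 - 371)) = 208766 - 1/(2*(-313)/(-373)) = 208766 - 1/(2*(-313)*(-1/373)) = 208766 - 1/626/373 = 208766 - 1*373/626 = 208766 - 373/626 = 130687143/626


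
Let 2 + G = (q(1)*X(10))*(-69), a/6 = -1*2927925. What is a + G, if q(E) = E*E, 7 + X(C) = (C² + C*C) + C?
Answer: -17581559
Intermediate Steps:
X(C) = -7 + C + 2*C² (X(C) = -7 + ((C² + C*C) + C) = -7 + ((C² + C²) + C) = -7 + (2*C² + C) = -7 + (C + 2*C²) = -7 + C + 2*C²)
a = -17567550 (a = 6*(-1*2927925) = 6*(-2927925) = -17567550)
q(E) = E²
G = -14009 (G = -2 + (1²*(-7 + 10 + 2*10²))*(-69) = -2 + (1*(-7 + 10 + 2*100))*(-69) = -2 + (1*(-7 + 10 + 200))*(-69) = -2 + (1*203)*(-69) = -2 + 203*(-69) = -2 - 14007 = -14009)
a + G = -17567550 - 14009 = -17581559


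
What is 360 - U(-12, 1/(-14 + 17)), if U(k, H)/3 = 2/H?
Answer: 342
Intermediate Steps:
U(k, H) = 6/H (U(k, H) = 3*(2/H) = 6/H)
360 - U(-12, 1/(-14 + 17)) = 360 - 6/(1/(-14 + 17)) = 360 - 6/(1/3) = 360 - 6/⅓ = 360 - 6*3 = 360 - 1*18 = 360 - 18 = 342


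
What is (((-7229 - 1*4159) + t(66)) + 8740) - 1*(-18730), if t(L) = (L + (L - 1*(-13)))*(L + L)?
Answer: 35222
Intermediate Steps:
t(L) = 2*L*(13 + 2*L) (t(L) = (L + (L + 13))*(2*L) = (L + (13 + L))*(2*L) = (13 + 2*L)*(2*L) = 2*L*(13 + 2*L))
(((-7229 - 1*4159) + t(66)) + 8740) - 1*(-18730) = (((-7229 - 1*4159) + 2*66*(13 + 2*66)) + 8740) - 1*(-18730) = (((-7229 - 4159) + 2*66*(13 + 132)) + 8740) + 18730 = ((-11388 + 2*66*145) + 8740) + 18730 = ((-11388 + 19140) + 8740) + 18730 = (7752 + 8740) + 18730 = 16492 + 18730 = 35222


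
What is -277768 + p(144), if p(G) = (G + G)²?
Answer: -194824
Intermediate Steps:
p(G) = 4*G² (p(G) = (2*G)² = 4*G²)
-277768 + p(144) = -277768 + 4*144² = -277768 + 4*20736 = -277768 + 82944 = -194824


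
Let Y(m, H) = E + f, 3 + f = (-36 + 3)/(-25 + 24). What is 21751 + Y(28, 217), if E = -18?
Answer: 21763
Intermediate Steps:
f = 30 (f = -3 + (-36 + 3)/(-25 + 24) = -3 - 33/(-1) = -3 - 33*(-1) = -3 + 33 = 30)
Y(m, H) = 12 (Y(m, H) = -18 + 30 = 12)
21751 + Y(28, 217) = 21751 + 12 = 21763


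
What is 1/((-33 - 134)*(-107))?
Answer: 1/17869 ≈ 5.5963e-5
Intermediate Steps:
1/((-33 - 134)*(-107)) = 1/(-167*(-107)) = 1/17869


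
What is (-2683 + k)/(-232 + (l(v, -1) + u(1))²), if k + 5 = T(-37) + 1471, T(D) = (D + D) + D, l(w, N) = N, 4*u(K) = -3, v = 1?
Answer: 21248/3663 ≈ 5.8007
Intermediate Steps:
u(K) = -¾ (u(K) = (¼)*(-3) = -¾)
T(D) = 3*D (T(D) = 2*D + D = 3*D)
k = 1355 (k = -5 + (3*(-37) + 1471) = -5 + (-111 + 1471) = -5 + 1360 = 1355)
(-2683 + k)/(-232 + (l(v, -1) + u(1))²) = (-2683 + 1355)/(-232 + (-1 - ¾)²) = -1328/(-232 + (-7/4)²) = -1328/(-232 + 49/16) = -1328/(-3663/16) = -1328*(-16/3663) = 21248/3663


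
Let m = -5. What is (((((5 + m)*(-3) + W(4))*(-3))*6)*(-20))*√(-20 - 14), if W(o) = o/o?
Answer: 360*I*√34 ≈ 2099.1*I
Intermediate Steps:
W(o) = 1
(((((5 + m)*(-3) + W(4))*(-3))*6)*(-20))*√(-20 - 14) = (((((5 - 5)*(-3) + 1)*(-3))*6)*(-20))*√(-20 - 14) = ((((0*(-3) + 1)*(-3))*6)*(-20))*√(-34) = ((((0 + 1)*(-3))*6)*(-20))*(I*√34) = (((1*(-3))*6)*(-20))*(I*√34) = (-3*6*(-20))*(I*√34) = (-18*(-20))*(I*√34) = 360*(I*√34) = 360*I*√34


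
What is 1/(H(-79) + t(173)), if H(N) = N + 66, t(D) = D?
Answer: 1/160 ≈ 0.0062500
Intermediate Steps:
H(N) = 66 + N
1/(H(-79) + t(173)) = 1/((66 - 79) + 173) = 1/(-13 + 173) = 1/160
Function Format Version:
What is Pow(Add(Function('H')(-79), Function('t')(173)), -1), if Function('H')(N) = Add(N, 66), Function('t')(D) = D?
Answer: Rational(1, 160) ≈ 0.0062500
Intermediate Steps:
Function('H')(N) = Add(66, N)
Pow(Add(Function('H')(-79), Function('t')(173)), -1) = Pow(Add(Add(66, -79), 173), -1) = Pow(Add(-13, 173), -1) = Pow(160, -1) = Rational(1, 160)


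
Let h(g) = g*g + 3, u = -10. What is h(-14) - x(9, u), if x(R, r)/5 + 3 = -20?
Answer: 314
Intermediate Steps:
h(g) = 3 + g² (h(g) = g² + 3 = 3 + g²)
x(R, r) = -115 (x(R, r) = -15 + 5*(-20) = -15 - 100 = -115)
h(-14) - x(9, u) = (3 + (-14)²) - 1*(-115) = (3 + 196) + 115 = 199 + 115 = 314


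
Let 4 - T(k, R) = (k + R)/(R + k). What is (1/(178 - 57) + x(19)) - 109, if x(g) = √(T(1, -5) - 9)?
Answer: -13188/121 + I*√6 ≈ -108.99 + 2.4495*I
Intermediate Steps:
T(k, R) = 3 (T(k, R) = 4 - (k + R)/(R + k) = 4 - (R + k)/(R + k) = 4 - 1*1 = 4 - 1 = 3)
x(g) = I*√6 (x(g) = √(3 - 9) = √(-6) = I*√6)
(1/(178 - 57) + x(19)) - 109 = (1/(178 - 57) + I*√6) - 109 = (1/121 + I*√6) - 109 = -13188/121 + I*√6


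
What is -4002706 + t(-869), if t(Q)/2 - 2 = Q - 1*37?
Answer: -4004514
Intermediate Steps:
t(Q) = -70 + 2*Q (t(Q) = 4 + 2*(Q - 1*37) = 4 + 2*(Q - 37) = 4 + 2*(-37 + Q) = 4 + (-74 + 2*Q) = -70 + 2*Q)
-4002706 + t(-869) = -4002706 + (-70 + 2*(-869)) = -4002706 + (-70 - 1738) = -4002706 - 1808 = -4004514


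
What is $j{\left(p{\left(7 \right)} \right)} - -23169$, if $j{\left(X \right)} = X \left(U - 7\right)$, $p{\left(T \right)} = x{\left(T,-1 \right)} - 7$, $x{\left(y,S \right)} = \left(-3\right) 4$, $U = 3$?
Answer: $23245$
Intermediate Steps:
$x{\left(y,S \right)} = -12$
$p{\left(T \right)} = -19$ ($p{\left(T \right)} = -12 - 7 = -19$)
$j{\left(X \right)} = - 4 X$ ($j{\left(X \right)} = X \left(3 - 7\right) = X \left(-4\right) = - 4 X$)
$j{\left(p{\left(7 \right)} \right)} - -23169 = \left(-4\right) \left(-19\right) - -23169 = 76 + 23169 = 23245$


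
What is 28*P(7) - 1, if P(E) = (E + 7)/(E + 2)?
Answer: 383/9 ≈ 42.556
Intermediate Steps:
P(E) = (7 + E)/(2 + E)
28*P(7) - 1 = 28*((7 + 7)/(2 + 7)) - 1 = 28*(14/9) - 1 = 392/9 - 1 = 383/9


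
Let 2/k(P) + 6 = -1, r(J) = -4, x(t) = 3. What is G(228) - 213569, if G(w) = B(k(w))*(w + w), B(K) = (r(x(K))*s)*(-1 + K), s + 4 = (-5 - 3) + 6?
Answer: -1593479/7 ≈ -2.2764e+5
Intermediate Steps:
k(P) = -2/7 (k(P) = 2/(-6 - 1) = 2/(-7) = 2*(-⅐) = -2/7)
s = -6 (s = -4 + ((-5 - 3) + 6) = -4 + (-8 + 6) = -4 - 2 = -6)
B(K) = -24 + 24*K (B(K) = (-4*(-6))*(-1 + K) = 24*(-1 + K) = -24 + 24*K)
G(w) = -432*w/7 (G(w) = (-24 + 24*(-2/7))*(w + w) = (-24 - 48/7)*(2*w) = -432*w/7)
G(228) - 213569 = -432/7*228 - 213569 = -98496/7 - 213569 = -1593479/7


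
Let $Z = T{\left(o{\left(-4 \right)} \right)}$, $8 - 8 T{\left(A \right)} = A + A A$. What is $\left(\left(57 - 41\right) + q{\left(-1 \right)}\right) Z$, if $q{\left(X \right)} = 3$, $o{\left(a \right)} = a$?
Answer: $- \frac{19}{2} \approx -9.5$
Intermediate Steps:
$T{\left(A \right)} = 1 - \frac{A}{8} - \frac{A^{2}}{8}$ ($T{\left(A \right)} = 1 - \frac{A + A A}{8} = 1 - \frac{A + A^{2}}{8} = 1 - \left(\frac{A}{8} + \frac{A^{2}}{8}\right) = 1 - \frac{A}{8} - \frac{A^{2}}{8}$)
$Z = - \frac{1}{2}$ ($Z = 1 - - \frac{1}{2} - \frac{\left(-4\right)^{2}}{8} = 1 + \frac{1}{2} - 2 = - \frac{1}{2} \approx -0.5$)
$\left(\left(57 - 41\right) + q{\left(-1 \right)}\right) Z = \left(\left(57 - 41\right) + 3\right) \left(- \frac{1}{2}\right) = \left(16 + 3\right) \left(- \frac{1}{2}\right) = 19 \left(- \frac{1}{2}\right) = - \frac{19}{2}$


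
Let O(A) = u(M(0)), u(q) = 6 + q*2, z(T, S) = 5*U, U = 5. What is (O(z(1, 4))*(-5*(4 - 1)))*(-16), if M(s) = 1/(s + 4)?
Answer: 1560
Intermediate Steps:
z(T, S) = 25 (z(T, S) = 5*5 = 25)
M(s) = 1/(4 + s)
u(q) = 6 + 2*q
O(A) = 13/2 (O(A) = 6 + 2/(4 + 0) = 6 + 2/4 = 6 + 2*(¼) = 6 + ½ = 13/2)
(O(z(1, 4))*(-5*(4 - 1)))*(-16) = (13*(-5*(4 - 1))/2)*(-16) = (13*(-5*3)/2)*(-16) = ((13/2)*(-15))*(-16) = -195/2*(-16) = 1560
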